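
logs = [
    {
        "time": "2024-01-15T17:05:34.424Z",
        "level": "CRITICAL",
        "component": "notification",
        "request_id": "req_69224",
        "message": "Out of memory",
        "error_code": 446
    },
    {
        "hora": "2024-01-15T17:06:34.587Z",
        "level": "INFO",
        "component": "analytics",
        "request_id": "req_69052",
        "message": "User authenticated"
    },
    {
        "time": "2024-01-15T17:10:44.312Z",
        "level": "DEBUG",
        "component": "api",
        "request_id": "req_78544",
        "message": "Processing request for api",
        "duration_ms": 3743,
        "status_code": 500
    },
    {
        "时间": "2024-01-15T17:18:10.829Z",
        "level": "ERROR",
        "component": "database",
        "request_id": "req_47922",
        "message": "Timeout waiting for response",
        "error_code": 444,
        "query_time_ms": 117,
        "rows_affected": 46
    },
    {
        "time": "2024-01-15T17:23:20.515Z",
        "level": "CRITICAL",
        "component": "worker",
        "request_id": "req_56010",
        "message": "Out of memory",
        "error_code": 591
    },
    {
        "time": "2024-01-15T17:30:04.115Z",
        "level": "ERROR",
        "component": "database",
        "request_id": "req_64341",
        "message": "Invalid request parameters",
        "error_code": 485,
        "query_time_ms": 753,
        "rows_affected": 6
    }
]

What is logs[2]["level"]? "DEBUG"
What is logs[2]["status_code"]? 500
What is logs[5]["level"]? "ERROR"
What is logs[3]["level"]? "ERROR"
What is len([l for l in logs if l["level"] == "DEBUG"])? 1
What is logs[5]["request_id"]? "req_64341"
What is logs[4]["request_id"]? "req_56010"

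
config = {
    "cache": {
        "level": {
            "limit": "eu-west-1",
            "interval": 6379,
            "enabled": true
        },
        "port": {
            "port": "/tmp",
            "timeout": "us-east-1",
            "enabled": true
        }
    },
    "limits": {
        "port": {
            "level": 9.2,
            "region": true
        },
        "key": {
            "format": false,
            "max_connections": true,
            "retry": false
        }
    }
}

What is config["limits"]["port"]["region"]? True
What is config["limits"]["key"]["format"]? False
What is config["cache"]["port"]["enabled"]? True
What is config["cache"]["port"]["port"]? "/tmp"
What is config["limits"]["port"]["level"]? 9.2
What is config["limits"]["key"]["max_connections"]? True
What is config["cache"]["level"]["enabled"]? True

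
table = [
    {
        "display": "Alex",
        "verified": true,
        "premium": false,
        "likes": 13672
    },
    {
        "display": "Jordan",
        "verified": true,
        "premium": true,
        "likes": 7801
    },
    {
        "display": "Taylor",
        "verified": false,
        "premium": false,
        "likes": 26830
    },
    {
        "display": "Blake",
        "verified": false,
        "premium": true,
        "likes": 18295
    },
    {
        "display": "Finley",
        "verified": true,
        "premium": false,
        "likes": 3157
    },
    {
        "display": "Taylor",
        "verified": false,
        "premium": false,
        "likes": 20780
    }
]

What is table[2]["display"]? "Taylor"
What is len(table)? 6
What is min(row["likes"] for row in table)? 3157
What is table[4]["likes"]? 3157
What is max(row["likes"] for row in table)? 26830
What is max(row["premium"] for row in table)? True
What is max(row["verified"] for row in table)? True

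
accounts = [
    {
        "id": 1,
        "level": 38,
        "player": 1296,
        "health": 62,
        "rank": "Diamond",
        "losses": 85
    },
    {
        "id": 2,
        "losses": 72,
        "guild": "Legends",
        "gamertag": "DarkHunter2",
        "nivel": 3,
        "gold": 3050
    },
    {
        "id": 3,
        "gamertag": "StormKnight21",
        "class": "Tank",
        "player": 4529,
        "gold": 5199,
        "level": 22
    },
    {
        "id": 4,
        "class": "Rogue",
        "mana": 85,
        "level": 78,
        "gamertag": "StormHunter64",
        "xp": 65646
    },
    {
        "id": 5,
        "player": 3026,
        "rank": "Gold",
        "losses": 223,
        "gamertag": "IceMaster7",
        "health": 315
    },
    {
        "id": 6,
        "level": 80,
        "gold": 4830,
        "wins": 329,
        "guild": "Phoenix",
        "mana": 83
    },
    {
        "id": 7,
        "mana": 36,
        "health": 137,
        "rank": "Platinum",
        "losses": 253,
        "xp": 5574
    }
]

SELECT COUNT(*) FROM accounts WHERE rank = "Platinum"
1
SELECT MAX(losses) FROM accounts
253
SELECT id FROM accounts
[1, 2, 3, 4, 5, 6, 7]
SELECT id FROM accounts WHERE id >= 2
[2, 3, 4, 5, 6, 7]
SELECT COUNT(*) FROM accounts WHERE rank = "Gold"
1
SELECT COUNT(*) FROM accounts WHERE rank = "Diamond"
1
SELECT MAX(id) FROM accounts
7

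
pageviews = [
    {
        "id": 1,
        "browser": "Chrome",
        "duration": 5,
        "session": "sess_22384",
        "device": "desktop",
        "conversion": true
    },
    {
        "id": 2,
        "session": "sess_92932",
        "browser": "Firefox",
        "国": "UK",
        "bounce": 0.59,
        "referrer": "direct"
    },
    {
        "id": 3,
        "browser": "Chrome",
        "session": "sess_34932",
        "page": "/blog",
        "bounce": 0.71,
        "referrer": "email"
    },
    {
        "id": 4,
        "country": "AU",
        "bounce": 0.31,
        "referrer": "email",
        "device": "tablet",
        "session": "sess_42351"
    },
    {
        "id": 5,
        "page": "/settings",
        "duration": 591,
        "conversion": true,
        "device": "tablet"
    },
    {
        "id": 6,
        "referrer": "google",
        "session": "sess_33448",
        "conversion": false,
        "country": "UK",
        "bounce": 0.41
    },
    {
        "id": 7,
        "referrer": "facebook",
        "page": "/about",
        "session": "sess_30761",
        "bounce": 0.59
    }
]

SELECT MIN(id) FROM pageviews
1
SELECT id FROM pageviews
[1, 2, 3, 4, 5, 6, 7]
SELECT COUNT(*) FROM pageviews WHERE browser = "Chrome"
2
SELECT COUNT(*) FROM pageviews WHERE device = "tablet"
2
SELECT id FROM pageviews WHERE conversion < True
[6]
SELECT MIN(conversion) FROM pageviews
False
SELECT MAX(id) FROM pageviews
7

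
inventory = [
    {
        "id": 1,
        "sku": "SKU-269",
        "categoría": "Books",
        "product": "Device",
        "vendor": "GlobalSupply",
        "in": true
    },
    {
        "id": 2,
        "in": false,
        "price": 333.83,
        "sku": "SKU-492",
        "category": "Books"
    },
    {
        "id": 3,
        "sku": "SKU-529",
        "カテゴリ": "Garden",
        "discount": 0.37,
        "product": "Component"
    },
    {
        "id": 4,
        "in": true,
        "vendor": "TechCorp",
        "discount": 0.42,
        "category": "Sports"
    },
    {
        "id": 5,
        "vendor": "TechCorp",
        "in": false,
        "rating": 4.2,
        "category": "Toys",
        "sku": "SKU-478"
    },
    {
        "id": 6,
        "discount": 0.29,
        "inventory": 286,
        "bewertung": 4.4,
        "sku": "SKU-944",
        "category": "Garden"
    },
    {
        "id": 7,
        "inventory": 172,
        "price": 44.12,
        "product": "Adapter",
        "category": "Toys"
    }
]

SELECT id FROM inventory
[1, 2, 3, 4, 5, 6, 7]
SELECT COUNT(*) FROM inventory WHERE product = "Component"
1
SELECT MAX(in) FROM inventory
True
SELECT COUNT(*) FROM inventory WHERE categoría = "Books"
1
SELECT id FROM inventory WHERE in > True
[]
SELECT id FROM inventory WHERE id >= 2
[2, 3, 4, 5, 6, 7]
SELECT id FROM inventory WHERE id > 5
[6, 7]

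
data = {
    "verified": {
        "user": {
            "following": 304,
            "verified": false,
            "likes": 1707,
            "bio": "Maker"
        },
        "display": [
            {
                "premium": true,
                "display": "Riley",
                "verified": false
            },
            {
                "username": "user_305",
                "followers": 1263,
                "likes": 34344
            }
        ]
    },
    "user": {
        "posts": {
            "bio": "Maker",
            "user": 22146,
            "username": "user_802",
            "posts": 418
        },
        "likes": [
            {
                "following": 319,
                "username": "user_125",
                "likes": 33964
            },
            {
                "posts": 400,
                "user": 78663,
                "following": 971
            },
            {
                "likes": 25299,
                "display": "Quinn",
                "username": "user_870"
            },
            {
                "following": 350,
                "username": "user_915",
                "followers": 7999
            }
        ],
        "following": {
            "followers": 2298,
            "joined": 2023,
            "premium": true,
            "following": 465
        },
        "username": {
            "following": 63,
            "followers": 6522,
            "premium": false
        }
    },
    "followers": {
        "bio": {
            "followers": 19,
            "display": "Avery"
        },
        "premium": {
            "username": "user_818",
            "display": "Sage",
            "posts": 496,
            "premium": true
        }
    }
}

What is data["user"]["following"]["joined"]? 2023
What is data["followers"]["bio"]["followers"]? 19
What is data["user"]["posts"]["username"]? "user_802"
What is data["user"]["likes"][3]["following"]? 350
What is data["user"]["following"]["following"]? 465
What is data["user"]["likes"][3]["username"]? "user_915"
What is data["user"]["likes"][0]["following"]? 319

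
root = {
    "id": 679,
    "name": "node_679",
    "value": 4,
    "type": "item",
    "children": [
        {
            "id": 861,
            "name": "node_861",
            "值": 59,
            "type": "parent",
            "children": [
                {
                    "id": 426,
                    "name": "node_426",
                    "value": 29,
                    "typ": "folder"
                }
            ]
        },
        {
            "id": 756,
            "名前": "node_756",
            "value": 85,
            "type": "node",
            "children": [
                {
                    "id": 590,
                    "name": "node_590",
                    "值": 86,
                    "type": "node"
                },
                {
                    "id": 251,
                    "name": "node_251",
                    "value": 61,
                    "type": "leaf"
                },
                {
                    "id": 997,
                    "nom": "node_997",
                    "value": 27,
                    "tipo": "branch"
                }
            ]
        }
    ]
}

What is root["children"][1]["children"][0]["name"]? "node_590"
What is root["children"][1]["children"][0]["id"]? 590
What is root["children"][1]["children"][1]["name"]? "node_251"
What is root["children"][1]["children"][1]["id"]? 251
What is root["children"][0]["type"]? "parent"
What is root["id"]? 679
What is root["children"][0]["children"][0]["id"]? 426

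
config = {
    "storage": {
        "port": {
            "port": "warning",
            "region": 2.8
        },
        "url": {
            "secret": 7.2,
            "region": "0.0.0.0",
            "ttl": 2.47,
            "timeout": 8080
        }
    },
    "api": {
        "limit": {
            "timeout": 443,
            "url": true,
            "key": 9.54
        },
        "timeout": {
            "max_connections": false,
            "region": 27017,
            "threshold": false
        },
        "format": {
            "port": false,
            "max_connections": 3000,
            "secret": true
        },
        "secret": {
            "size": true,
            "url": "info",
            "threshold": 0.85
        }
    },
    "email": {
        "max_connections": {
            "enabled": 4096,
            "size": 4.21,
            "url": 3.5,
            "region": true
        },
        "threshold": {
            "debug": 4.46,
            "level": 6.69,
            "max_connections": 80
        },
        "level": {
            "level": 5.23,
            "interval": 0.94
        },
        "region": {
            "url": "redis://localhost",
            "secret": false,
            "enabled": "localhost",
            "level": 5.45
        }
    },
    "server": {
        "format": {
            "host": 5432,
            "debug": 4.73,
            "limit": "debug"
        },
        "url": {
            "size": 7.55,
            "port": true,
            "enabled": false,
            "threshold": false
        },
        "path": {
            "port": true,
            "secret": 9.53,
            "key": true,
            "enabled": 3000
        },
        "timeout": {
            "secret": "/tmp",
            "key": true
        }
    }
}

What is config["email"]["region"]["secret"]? False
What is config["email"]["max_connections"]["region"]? True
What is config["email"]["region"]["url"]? "redis://localhost"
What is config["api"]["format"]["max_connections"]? 3000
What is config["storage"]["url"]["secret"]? 7.2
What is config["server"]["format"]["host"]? 5432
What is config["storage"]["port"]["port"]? "warning"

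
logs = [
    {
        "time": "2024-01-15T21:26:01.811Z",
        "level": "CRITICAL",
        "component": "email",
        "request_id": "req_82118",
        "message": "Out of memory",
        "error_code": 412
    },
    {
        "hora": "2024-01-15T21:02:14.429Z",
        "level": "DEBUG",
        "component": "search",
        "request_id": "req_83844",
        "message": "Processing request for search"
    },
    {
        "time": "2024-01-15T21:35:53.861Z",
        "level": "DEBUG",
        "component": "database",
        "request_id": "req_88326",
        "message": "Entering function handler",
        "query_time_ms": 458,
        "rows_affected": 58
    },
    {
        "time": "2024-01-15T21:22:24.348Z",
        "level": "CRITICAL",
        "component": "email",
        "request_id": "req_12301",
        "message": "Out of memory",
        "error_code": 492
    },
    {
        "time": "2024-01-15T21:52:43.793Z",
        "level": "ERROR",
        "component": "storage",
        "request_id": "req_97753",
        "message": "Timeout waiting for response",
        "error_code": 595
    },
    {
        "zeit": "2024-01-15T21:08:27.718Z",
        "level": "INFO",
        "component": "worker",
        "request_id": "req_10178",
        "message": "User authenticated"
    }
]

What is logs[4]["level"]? "ERROR"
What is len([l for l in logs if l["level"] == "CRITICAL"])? 2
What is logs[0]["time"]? "2024-01-15T21:26:01.811Z"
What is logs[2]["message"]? "Entering function handler"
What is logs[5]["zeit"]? "2024-01-15T21:08:27.718Z"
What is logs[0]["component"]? "email"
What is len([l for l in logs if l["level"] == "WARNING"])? 0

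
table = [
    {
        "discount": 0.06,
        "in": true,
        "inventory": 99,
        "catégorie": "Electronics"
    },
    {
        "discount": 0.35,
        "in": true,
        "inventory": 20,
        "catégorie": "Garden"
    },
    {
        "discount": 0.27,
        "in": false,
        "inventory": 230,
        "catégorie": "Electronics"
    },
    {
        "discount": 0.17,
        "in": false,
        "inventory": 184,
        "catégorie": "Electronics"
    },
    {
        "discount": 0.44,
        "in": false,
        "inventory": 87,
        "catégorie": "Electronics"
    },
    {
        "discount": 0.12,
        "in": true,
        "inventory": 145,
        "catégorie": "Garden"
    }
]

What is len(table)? 6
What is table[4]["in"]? False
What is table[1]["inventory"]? 20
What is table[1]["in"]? True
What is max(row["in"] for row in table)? True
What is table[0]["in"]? True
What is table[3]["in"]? False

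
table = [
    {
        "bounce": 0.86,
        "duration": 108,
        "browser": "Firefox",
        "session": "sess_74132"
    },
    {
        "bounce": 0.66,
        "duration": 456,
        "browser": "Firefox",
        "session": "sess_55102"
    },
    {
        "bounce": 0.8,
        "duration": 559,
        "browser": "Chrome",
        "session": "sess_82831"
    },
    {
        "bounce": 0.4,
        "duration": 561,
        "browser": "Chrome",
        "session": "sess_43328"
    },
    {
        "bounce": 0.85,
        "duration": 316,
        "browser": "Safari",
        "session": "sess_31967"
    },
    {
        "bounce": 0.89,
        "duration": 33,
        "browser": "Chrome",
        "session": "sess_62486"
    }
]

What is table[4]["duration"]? 316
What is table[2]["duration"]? 559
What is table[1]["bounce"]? 0.66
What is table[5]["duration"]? 33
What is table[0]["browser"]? "Firefox"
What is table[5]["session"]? "sess_62486"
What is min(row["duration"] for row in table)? 33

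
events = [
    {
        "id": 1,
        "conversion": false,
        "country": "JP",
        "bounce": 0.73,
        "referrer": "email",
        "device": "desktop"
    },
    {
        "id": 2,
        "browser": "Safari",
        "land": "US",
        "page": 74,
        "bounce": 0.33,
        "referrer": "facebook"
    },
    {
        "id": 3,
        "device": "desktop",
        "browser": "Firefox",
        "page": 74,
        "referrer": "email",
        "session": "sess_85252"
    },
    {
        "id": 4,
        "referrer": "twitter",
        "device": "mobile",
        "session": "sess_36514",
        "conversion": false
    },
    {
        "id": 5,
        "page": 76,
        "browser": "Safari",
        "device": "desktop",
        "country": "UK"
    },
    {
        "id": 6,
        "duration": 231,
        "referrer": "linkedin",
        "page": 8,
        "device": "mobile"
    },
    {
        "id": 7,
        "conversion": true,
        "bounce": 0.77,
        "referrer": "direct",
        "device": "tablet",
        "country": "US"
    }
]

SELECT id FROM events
[1, 2, 3, 4, 5, 6, 7]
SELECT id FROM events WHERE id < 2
[1]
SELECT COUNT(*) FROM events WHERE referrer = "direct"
1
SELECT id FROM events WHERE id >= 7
[7]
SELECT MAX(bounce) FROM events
0.77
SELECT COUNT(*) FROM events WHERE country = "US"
1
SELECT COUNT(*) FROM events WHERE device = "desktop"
3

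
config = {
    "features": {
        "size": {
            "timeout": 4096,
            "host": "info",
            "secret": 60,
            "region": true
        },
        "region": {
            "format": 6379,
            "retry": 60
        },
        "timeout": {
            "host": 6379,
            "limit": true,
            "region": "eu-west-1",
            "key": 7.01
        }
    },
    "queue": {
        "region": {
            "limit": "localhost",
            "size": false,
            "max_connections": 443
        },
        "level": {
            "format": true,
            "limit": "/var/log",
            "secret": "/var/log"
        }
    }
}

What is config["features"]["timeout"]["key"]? 7.01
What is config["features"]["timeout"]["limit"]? True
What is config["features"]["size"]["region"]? True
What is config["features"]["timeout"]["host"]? 6379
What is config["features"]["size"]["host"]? "info"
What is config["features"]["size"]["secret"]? 60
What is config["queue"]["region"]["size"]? False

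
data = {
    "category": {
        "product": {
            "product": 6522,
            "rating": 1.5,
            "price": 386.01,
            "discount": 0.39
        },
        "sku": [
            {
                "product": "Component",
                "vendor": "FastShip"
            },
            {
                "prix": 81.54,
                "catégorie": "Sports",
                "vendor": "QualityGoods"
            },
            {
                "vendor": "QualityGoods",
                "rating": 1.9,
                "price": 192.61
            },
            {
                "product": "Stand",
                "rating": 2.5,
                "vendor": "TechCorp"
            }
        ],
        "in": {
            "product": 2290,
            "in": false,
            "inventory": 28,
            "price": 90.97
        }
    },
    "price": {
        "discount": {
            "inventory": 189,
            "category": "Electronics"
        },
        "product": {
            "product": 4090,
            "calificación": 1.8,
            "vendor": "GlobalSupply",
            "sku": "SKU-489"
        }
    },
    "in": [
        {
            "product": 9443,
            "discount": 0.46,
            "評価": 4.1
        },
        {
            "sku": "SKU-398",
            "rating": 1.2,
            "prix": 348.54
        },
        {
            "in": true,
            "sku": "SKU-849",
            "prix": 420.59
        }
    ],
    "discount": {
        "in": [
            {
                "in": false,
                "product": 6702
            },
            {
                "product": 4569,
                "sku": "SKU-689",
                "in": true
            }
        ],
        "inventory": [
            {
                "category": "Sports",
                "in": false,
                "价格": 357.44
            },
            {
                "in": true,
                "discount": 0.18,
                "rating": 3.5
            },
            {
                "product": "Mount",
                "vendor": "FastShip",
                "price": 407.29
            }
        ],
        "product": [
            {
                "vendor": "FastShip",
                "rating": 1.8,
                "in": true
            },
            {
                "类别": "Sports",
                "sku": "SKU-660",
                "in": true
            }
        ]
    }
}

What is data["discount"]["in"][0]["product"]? 6702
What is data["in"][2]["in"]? True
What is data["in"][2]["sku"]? "SKU-849"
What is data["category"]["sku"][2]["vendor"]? "QualityGoods"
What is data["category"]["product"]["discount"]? 0.39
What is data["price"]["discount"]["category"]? "Electronics"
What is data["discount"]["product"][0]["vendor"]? "FastShip"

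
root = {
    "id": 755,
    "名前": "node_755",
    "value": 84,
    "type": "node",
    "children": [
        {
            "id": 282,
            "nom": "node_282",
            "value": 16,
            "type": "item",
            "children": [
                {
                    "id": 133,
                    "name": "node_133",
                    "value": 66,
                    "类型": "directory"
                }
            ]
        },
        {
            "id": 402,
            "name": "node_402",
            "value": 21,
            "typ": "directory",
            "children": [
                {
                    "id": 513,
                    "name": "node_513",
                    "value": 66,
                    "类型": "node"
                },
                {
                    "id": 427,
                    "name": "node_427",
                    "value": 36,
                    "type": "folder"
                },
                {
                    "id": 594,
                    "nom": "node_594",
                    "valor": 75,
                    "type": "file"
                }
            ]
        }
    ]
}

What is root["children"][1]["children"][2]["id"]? 594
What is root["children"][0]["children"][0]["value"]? 66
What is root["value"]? 84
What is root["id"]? 755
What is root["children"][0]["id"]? 282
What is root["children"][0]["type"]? "item"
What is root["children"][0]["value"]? 16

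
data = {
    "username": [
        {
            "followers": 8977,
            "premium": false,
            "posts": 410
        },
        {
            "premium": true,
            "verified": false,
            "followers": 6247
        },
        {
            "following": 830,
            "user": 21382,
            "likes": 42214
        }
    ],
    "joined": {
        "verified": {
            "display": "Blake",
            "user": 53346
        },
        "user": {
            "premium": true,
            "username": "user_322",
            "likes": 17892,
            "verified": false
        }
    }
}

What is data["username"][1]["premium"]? True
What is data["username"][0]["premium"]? False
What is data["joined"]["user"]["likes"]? 17892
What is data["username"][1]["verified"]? False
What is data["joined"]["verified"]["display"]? "Blake"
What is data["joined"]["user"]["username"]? "user_322"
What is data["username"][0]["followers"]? 8977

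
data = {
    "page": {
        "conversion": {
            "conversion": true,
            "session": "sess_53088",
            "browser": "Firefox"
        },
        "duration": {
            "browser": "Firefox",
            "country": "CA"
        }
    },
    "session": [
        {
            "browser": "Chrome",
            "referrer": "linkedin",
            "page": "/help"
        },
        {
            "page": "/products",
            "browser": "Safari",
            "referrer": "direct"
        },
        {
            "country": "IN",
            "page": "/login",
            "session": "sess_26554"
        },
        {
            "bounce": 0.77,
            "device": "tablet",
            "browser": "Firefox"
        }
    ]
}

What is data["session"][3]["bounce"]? 0.77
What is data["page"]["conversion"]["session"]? "sess_53088"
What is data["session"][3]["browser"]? "Firefox"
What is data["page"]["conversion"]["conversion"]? True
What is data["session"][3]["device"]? "tablet"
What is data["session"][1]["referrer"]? "direct"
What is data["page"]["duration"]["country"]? "CA"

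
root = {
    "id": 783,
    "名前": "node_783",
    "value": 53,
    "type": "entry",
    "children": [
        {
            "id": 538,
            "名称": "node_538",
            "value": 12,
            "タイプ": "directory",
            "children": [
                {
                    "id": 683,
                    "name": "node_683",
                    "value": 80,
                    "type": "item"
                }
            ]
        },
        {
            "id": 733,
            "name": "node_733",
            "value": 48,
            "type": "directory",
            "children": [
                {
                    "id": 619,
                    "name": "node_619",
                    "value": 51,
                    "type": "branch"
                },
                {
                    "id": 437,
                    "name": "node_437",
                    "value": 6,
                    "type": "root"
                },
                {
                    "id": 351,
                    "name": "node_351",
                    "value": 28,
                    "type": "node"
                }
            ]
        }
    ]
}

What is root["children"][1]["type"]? "directory"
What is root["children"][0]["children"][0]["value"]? 80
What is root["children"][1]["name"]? "node_733"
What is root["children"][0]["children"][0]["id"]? 683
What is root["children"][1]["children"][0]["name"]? "node_619"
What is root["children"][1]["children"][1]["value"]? 6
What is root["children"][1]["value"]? 48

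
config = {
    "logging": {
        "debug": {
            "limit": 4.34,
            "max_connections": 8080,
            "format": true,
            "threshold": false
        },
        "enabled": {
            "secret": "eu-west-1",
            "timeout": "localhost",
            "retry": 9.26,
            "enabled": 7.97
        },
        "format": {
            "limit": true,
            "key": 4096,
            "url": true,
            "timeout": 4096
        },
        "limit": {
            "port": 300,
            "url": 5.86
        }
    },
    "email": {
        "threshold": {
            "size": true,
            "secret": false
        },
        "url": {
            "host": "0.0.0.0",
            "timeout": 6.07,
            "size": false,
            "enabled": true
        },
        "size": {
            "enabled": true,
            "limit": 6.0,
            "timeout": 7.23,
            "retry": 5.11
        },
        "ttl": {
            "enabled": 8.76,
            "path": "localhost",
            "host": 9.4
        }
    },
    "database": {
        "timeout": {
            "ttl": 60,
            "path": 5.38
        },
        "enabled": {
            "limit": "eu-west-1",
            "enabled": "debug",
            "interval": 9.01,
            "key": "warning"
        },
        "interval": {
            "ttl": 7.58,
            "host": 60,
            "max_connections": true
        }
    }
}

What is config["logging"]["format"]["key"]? 4096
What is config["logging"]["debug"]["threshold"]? False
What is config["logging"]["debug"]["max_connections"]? 8080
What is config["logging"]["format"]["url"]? True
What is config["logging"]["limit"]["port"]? 300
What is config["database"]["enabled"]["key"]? "warning"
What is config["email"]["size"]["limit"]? 6.0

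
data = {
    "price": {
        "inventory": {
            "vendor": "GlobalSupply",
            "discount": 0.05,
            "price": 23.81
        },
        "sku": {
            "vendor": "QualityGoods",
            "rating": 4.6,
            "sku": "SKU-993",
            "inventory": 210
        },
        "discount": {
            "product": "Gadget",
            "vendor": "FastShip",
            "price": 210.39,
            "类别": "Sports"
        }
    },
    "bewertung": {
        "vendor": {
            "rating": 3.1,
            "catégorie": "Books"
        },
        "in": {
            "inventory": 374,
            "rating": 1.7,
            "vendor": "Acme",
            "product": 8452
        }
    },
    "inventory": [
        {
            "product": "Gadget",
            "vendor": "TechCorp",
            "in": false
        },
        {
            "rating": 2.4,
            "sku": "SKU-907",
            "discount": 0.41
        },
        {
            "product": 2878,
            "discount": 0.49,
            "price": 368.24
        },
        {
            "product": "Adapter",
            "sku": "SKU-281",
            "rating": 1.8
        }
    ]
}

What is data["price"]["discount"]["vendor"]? "FastShip"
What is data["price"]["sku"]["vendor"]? "QualityGoods"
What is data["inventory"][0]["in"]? False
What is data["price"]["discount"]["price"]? 210.39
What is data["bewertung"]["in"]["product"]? 8452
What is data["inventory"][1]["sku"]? "SKU-907"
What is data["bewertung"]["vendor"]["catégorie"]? "Books"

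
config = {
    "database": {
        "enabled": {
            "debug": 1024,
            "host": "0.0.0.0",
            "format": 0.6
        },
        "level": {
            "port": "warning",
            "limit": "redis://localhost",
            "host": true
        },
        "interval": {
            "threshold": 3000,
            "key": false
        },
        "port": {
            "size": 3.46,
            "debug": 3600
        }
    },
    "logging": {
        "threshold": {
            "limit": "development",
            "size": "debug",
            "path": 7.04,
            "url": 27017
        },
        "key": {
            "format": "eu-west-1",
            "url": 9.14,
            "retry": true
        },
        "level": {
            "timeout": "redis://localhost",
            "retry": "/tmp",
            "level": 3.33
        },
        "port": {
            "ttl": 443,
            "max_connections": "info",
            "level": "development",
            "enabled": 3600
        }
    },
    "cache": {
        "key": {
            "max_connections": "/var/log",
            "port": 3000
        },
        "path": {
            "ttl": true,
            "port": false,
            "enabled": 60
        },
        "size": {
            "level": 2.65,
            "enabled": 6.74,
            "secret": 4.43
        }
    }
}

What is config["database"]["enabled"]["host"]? "0.0.0.0"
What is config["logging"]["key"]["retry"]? True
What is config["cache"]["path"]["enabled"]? 60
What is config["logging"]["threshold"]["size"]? "debug"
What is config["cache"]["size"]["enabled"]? 6.74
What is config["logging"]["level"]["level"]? 3.33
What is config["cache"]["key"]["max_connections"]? "/var/log"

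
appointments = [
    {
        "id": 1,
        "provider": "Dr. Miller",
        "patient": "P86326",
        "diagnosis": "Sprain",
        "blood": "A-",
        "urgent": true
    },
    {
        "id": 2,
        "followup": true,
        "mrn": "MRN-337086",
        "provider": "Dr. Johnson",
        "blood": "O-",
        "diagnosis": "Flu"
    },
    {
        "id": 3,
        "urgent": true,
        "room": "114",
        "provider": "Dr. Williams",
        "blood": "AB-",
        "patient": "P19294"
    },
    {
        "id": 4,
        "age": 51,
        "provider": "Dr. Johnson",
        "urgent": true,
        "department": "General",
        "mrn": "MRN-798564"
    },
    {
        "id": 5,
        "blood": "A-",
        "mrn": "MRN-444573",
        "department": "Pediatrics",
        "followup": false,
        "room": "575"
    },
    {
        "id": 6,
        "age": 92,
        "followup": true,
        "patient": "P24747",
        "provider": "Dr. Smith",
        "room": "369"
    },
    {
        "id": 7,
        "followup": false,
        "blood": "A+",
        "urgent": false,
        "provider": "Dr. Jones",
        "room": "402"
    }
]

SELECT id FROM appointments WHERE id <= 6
[1, 2, 3, 4, 5, 6]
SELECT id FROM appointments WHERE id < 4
[1, 2, 3]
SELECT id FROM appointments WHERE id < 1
[]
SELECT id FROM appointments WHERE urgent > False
[1, 3, 4]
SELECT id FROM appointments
[1, 2, 3, 4, 5, 6, 7]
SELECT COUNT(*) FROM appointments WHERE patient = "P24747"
1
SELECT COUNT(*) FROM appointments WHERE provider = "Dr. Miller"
1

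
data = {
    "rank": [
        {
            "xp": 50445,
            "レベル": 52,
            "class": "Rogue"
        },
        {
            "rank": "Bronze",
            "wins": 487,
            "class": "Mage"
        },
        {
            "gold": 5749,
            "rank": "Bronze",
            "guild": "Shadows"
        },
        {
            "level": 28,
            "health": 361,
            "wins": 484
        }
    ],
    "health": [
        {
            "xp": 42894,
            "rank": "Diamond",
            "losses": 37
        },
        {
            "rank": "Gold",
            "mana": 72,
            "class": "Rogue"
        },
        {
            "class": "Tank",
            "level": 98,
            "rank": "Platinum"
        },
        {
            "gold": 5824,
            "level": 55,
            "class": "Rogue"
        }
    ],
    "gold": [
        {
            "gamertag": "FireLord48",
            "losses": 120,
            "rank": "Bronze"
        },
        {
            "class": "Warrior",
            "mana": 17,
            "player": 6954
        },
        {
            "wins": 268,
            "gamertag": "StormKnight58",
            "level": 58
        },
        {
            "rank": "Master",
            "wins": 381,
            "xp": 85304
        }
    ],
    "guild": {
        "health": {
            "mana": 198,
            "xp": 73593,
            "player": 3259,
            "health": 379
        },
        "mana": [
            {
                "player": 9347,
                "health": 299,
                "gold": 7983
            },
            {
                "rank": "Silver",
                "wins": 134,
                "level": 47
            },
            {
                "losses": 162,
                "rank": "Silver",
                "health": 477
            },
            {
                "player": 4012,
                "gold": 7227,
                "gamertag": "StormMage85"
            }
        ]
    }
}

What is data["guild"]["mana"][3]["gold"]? 7227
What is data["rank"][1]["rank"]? "Bronze"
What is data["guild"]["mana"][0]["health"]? 299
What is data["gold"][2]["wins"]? 268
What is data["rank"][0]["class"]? "Rogue"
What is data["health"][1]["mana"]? 72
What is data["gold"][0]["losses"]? 120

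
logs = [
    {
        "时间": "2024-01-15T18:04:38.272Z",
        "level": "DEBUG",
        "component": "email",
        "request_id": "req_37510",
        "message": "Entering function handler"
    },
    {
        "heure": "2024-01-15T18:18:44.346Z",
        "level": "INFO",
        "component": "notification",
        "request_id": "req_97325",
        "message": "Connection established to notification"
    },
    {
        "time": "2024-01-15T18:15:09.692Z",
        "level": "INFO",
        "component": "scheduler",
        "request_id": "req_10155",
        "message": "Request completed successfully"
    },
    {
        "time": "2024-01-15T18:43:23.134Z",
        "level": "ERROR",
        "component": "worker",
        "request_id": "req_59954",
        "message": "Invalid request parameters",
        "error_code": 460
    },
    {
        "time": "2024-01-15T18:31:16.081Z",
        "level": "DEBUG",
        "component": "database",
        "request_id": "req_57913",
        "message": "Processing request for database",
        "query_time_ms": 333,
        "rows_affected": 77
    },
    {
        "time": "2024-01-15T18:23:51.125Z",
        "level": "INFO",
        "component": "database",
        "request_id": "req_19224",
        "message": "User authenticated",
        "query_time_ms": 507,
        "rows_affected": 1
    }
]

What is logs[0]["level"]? "DEBUG"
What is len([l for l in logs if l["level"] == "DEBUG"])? 2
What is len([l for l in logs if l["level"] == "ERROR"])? 1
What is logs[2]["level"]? "INFO"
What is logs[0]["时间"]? "2024-01-15T18:04:38.272Z"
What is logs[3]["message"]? "Invalid request parameters"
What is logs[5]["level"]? "INFO"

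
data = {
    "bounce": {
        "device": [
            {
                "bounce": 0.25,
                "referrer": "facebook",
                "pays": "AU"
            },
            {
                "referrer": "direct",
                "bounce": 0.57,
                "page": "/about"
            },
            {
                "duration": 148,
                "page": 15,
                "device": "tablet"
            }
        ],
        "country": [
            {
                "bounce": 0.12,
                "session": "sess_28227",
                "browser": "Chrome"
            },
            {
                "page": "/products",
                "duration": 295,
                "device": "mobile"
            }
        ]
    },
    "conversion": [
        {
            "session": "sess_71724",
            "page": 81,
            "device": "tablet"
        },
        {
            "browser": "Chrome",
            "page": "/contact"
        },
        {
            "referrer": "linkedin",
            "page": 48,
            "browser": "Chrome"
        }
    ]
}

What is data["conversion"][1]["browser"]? "Chrome"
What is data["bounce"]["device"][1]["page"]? "/about"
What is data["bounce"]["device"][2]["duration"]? 148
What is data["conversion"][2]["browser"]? "Chrome"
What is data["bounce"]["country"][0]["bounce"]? 0.12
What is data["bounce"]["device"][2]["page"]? 15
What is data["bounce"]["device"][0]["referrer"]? "facebook"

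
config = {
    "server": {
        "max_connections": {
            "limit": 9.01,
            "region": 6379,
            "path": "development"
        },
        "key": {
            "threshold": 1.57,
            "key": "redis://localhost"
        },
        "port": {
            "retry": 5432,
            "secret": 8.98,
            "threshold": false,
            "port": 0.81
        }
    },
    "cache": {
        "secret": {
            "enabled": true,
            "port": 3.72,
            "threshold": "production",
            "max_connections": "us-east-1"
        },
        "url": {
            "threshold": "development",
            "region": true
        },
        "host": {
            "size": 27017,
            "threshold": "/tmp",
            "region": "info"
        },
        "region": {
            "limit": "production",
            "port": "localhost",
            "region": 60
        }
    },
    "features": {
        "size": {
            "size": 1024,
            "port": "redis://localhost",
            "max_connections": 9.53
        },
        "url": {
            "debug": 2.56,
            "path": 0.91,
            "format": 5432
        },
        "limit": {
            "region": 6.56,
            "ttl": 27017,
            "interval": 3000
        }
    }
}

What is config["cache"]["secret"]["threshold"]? "production"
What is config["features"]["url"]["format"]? 5432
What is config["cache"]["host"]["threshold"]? "/tmp"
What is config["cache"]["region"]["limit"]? "production"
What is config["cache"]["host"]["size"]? 27017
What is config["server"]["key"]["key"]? "redis://localhost"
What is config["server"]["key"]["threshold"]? 1.57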